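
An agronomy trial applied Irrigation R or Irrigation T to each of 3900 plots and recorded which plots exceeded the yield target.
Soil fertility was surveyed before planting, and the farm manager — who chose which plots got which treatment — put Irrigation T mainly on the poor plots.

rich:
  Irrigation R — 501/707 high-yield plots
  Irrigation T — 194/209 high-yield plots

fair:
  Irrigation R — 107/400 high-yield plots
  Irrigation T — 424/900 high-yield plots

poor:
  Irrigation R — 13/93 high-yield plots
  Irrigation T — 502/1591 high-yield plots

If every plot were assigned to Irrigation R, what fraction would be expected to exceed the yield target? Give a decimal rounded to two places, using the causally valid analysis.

0.32

Soil fertility is set before the irrigation has any effect — it is not caused by the irrigation — and it independently drives the outcome. That makes it a confounder, so the causal comparison is within soil fertility levels.
Standardising Irrigation R to the population soil fertility mix: 0.235·501/707 + 0.333·107/400 + 0.432·13/93 = 0.316.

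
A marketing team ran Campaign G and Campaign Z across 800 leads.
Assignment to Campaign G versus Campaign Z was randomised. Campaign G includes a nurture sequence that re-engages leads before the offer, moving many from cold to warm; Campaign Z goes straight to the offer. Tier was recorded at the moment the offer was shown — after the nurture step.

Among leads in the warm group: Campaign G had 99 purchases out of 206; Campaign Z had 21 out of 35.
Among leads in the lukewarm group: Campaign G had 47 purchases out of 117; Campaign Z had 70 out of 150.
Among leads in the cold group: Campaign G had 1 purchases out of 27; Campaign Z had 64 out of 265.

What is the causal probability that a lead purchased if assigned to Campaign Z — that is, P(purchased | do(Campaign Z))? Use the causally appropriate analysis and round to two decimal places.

0.34

Because the campaign influences engagement tier, engagement tier is a post-treatment mediator, not a confounder. Stratifying on it would bias the estimate; the causal effect is the crude pooled difference.
So P(outcome | do(Campaign Z)) is just the pooled rate for Campaign Z: 155/450 = 0.344.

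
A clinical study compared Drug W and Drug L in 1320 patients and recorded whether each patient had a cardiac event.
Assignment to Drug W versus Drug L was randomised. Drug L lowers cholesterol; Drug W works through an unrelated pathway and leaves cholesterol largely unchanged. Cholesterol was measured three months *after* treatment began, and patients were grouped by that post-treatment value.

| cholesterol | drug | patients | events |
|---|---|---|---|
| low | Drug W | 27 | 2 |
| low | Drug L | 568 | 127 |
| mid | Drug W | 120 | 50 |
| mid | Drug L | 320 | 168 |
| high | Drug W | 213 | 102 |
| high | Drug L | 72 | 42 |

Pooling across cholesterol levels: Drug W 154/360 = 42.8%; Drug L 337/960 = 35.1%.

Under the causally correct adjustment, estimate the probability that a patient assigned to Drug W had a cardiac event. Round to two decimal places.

0.43

Cholesterol lies on the pathway drug → cholesterol → outcome, so adjusting for it blocks the indirect effect. For the total causal effect of drug, use the unadjusted pooled rates.
So P(outcome | do(Drug W)) is just the pooled rate for Drug W: 154/360 = 0.428.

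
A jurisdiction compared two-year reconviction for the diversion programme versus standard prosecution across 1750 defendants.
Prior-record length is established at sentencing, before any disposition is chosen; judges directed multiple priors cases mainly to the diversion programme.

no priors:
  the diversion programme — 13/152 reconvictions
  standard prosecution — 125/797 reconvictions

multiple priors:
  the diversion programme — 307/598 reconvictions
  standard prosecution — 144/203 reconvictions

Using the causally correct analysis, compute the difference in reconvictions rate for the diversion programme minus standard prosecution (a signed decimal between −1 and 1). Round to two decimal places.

Since prior-record length is a pre-existing factor (not a product of the disposition) and it affects the outcome on its own, it is a confounder. The stratified rates, not the pooled rate, identify the causal effect.
Adjusting over the population distribution of prior-record length: 0.542·(0.086−0.157) + 0.458·(0.513−0.709) = -0.128.

-0.13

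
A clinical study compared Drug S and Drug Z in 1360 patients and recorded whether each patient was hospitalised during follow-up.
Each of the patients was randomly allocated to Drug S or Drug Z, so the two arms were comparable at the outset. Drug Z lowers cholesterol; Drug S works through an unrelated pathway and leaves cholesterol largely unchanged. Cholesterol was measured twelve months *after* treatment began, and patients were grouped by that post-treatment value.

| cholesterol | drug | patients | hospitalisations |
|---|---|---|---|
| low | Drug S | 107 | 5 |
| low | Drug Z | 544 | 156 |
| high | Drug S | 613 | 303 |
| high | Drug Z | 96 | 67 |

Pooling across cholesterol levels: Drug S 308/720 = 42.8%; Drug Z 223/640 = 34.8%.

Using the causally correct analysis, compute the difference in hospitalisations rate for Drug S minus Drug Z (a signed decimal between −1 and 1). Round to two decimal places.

+0.08

The cholesterol-specific comparison favours Drug S throughout, but the pooled figures favour Drug Z. The question is whether to condition on cholesterol.
Cholesterol is downstream of the drug. One should not condition on a consequence of treatment, so the overall rates are the right comparison.
The causal difference is the pooled difference: 0.428 − 0.348 = +0.079.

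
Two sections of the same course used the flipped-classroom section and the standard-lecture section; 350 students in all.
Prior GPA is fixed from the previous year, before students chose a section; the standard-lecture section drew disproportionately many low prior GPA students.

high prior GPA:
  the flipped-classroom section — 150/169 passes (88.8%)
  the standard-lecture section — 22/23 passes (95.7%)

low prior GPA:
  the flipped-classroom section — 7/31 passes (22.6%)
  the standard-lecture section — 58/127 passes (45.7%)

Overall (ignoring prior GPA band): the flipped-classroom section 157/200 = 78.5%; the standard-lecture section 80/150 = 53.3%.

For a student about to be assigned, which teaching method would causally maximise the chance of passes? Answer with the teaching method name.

Prior GPA band is set before the teaching method has any effect — it is not caused by the teaching method — and it independently drives the outcome. That makes it a confounder, so the causal comparison is within prior GPA band levels.
Within each level — high prior GPA: 88.8% vs 95.7%; low prior GPA: 22.6% vs 45.7% — the standard-lecture section is higher every time.

the standard-lecture section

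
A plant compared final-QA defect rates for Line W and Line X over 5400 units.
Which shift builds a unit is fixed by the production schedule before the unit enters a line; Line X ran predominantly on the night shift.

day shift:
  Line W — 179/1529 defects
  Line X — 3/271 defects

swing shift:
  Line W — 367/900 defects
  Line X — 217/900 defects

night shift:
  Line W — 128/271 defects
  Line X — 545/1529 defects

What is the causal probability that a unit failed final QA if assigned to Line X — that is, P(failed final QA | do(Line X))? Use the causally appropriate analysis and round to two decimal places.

0.20

The shift-specific comparison favours Line X throughout, but the pooled figures favour Line W. The question is whether to condition on shift.
Shift satisfies the back-door criterion: it is not a descendant of the line, and it blocks the spurious path from line to outcome. Adjusting for it (i.e., using the within-shift rates) gives the causal effect.
Standardising Line X to the population shift mix: 0.333·3/271 + 0.333·217/900 + 0.333·545/1529 = 0.203.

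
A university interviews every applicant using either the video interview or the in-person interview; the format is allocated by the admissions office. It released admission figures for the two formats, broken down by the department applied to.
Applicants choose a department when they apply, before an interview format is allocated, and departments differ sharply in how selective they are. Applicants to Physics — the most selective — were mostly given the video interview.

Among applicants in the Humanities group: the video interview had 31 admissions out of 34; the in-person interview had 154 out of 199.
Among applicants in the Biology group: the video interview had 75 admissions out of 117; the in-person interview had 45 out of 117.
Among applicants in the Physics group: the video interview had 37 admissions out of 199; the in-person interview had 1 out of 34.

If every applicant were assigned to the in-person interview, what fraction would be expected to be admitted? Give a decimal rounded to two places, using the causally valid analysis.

The stratified and pooled comparisons disagree (the video interview wins within each department; the in-person interview wins overall), so the answer turns on the causal role of department.
Since department is a pre-existing factor (not a product of the interview format) and it affects the outcome on its own, it is a confounder. The stratified rates, not the pooled rate, identify the causal effect.
Standardising the in-person interview to the population department mix: 0.333·154/199 + 0.334·45/117 + 0.333·1/34 = 0.396.

0.40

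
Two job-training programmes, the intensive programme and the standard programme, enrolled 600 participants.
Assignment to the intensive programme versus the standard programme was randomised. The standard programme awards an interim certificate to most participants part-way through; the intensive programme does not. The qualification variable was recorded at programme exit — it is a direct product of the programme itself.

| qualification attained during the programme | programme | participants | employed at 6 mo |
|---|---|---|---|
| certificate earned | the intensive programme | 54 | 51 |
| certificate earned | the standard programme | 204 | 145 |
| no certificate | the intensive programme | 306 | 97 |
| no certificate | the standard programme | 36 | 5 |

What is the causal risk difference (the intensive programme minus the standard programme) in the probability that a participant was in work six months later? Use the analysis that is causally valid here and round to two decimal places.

Stratifying would compare programmes among participants the programmes themselves sorted into qualification attained during the programme groups — a form of selection on an intermediate. The unconditioned pooled rates give the total causal effect.
The causal difference is the pooled difference: 0.411 − 0.625 = -0.214.

-0.21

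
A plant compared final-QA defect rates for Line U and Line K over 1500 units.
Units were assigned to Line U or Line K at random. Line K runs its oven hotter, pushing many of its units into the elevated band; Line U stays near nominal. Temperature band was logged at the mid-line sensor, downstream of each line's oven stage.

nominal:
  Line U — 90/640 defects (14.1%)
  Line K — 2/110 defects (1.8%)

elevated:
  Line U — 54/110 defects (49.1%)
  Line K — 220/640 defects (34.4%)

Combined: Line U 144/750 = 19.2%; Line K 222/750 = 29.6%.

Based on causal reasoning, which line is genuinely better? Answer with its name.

The in-process temperature band-specific comparison favours Line K throughout, but the pooled figures favour Line U. The question is whether to condition on in-process temperature band.
In-process temperature band is downstream of the line. One should not condition on a consequence of treatment, so the overall rates are the right comparison.
Pooled: Line U 19.2% vs Line K 29.6%; Line U is lower overall.

Line U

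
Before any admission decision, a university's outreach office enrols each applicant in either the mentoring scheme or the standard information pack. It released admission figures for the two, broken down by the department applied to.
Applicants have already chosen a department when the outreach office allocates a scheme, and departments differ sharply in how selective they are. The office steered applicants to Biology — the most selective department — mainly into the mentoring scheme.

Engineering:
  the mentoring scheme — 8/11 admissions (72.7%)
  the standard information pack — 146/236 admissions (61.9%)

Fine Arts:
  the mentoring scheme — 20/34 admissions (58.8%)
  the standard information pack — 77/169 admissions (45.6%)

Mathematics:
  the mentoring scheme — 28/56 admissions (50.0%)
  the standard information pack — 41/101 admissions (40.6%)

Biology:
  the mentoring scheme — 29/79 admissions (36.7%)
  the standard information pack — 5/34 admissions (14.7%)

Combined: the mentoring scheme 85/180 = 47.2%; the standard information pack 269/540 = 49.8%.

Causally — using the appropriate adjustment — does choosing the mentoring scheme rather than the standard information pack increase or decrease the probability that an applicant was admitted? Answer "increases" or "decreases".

Within every department level the mentoring scheme has the higher rate, yet pooled the standard information pack does — Simpson's reversal.
Department satisfies the back-door criterion: it is not a descendant of the outreach scheme, and it blocks the spurious path from outreach scheme to outcome. Adjusting for it (i.e., using the within-department rates) gives the causal effect.
Within each level — Engineering: 72.7% vs 61.9%; Fine Arts: 58.8% vs 45.6%; Mathematics: 50.0% vs 40.6%; Biology: 36.7% vs 14.7% — the mentoring scheme is higher every time.

increases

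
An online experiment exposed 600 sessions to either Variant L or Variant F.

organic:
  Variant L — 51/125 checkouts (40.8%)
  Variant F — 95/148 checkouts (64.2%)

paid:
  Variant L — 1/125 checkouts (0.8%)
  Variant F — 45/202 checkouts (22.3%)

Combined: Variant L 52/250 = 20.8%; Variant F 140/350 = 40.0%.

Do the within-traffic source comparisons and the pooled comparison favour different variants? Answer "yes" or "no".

Within each traffic source level (organic 40.8% vs 64.2%; paid 0.8% vs 22.3%), Variant F has the higher rate every time. Pooled: 20.8% vs 40.0% — Variant F has the higher rate overall. They agree.

no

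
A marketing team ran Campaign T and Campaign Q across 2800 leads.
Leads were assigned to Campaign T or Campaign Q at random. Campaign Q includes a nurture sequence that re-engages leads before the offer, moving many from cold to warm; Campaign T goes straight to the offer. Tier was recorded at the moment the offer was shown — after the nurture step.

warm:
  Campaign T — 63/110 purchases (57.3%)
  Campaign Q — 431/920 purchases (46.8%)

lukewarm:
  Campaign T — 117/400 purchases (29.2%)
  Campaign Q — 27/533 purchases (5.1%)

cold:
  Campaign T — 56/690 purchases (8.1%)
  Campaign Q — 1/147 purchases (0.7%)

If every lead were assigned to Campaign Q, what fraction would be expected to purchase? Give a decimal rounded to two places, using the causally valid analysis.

0.29

Within every engagement tier level Campaign T has the higher rate, yet pooled Campaign Q does — Simpson's reversal.
Engagement tier is downstream of the campaign. One should not condition on a consequence of treatment, so the overall rates are the right comparison.
So P(outcome | do(Campaign Q)) is just the pooled rate for Campaign Q: 459/1600 = 0.287.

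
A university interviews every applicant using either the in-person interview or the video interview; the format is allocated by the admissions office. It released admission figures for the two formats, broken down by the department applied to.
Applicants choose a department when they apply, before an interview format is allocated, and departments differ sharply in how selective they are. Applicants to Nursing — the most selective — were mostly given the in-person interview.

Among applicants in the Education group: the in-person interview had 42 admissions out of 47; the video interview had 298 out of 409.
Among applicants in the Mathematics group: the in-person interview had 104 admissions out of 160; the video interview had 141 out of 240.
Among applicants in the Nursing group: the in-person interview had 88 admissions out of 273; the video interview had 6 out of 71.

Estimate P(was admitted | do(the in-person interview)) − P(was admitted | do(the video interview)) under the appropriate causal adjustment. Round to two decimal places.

+0.15

The stratified and pooled comparisons disagree (the in-person interview wins within each department; the video interview wins overall), so the answer turns on the causal role of department.
The imbalance in department arose from how applicants were allocated, not from anything the interview format did; and department independently affects the outcome. The pooled gap is confounded — condition on department.
Adjusting over the population distribution of department: 0.380·(0.894−0.729) + 0.333·(0.650−0.588) + 0.287·(0.322−0.085) = +0.152.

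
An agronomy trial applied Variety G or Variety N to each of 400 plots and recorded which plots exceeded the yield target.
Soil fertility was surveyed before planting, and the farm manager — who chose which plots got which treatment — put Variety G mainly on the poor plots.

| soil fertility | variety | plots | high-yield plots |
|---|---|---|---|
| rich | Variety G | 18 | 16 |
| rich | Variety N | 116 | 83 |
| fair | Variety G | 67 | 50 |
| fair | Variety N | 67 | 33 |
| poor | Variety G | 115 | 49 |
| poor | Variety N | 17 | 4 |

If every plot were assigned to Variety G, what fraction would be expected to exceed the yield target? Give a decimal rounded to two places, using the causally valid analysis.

Soil fertility is set before the variety has any effect — it is not caused by the variety — and it independently drives the outcome. That makes it a confounder, so the causal comparison is within soil fertility levels.
Standardising Variety G to the population soil fertility mix: 0.335·16/18 + 0.335·50/67 + 0.330·49/115 = 0.688.

0.69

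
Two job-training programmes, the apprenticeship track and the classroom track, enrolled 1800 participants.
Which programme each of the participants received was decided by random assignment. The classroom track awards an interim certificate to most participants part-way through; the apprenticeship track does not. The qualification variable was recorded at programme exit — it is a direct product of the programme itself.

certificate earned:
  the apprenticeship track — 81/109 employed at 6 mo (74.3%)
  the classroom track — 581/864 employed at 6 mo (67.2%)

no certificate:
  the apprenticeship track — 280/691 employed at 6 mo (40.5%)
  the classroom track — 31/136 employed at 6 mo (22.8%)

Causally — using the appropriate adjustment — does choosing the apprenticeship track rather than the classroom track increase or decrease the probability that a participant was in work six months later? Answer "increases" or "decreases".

Qualification attained during the programme lies on the pathway programme → qualification attained during the programme → outcome, so adjusting for it blocks the indirect effect. For the total causal effect of programme, use the unadjusted pooled rates.
Pooled: the apprenticeship track 45.1% vs the classroom track 61.2%; the classroom track is higher overall.

decreases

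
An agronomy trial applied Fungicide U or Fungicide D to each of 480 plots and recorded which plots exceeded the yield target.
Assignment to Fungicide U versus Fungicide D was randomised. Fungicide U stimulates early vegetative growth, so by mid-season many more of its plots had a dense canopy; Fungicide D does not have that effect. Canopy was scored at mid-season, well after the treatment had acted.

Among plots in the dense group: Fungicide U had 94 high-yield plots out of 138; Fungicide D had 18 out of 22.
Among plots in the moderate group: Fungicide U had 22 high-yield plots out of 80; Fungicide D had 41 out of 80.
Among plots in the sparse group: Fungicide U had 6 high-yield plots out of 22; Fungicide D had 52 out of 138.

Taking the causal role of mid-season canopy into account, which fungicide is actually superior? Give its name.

The mid-season canopy-specific comparison favours Fungicide D throughout, but the pooled figures favour Fungicide U. The question is whether to condition on mid-season canopy.
Stratifying would compare fungicides among plots the fungicides themselves sorted into mid-season canopy groups — a form of selection on an intermediate. The unconditioned pooled rates give the total causal effect.
Pooled: Fungicide U 50.8% vs Fungicide D 46.2%; Fungicide U is higher overall.

Fungicide U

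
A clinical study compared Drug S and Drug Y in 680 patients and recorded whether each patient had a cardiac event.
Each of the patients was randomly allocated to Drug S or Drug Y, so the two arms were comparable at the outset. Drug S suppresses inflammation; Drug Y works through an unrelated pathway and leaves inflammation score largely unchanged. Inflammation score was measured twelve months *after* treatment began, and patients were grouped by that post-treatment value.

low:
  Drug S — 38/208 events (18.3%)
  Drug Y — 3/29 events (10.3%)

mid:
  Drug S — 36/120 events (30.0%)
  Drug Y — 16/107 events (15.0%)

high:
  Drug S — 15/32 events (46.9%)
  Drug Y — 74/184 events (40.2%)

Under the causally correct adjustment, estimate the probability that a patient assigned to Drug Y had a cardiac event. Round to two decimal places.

Drug Y is lower inside every inflammation score stratum but Drug S is lower in aggregate. Whether to stratify depends on how inflammation score relates to the drug.
Inflammation score is downstream of the drug. One should not condition on a consequence of treatment, so the overall rates are the right comparison.
So P(outcome | do(Drug Y)) is just the pooled rate for Drug Y: 93/320 = 0.291.

0.29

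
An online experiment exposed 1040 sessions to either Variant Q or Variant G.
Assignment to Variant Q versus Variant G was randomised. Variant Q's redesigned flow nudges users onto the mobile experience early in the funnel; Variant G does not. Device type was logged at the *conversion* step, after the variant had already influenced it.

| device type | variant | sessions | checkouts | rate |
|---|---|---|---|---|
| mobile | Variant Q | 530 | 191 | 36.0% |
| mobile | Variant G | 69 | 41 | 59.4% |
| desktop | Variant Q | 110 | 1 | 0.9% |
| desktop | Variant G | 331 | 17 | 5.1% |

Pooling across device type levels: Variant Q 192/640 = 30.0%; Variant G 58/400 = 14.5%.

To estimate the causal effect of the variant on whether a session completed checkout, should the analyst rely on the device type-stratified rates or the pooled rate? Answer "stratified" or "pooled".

pooled

Variant G is higher inside every device type stratum but Variant Q is higher in aggregate. Whether to stratify depends on how device type relates to the variant.
Device type lies on the pathway variant → device type → outcome, so adjusting for it blocks the indirect effect. For the total causal effect of variant, use the unadjusted pooled rates.
Pooled: Variant Q 30.0% vs Variant G 14.5%; Variant Q is higher overall.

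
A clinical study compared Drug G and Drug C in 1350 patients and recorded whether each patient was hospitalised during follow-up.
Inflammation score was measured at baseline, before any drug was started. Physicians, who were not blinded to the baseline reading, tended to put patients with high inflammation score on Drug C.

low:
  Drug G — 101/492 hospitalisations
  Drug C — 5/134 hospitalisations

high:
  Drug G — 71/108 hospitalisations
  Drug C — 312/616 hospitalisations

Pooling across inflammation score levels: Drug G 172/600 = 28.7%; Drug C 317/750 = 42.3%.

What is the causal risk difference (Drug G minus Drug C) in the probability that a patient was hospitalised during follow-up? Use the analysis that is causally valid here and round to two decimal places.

Inflammation score is set before the drug has any effect — it is not caused by the drug — and it independently drives the outcome. That makes it a confounder, so the causal comparison is within inflammation score levels.
Adjusting over the population distribution of inflammation score: 0.464·(0.205−0.037) + 0.536·(0.657−0.506) = +0.159.

+0.16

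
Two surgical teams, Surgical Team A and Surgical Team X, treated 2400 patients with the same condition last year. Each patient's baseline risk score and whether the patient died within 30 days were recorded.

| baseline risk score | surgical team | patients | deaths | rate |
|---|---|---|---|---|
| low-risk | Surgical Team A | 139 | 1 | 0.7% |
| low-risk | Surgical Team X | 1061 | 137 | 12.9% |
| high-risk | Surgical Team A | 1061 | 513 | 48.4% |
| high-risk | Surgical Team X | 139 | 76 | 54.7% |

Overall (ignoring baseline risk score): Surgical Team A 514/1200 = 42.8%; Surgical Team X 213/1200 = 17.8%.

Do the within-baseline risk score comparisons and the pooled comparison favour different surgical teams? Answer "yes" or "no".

yes

Within each baseline risk score level (low-risk 0.7% vs 12.9%; high-risk 48.4% vs 54.7%), Surgical Team A has the lower rate every time. Pooled: 42.8% vs 17.8% — Surgical Team X has the lower rate overall. The two comparisons disagree.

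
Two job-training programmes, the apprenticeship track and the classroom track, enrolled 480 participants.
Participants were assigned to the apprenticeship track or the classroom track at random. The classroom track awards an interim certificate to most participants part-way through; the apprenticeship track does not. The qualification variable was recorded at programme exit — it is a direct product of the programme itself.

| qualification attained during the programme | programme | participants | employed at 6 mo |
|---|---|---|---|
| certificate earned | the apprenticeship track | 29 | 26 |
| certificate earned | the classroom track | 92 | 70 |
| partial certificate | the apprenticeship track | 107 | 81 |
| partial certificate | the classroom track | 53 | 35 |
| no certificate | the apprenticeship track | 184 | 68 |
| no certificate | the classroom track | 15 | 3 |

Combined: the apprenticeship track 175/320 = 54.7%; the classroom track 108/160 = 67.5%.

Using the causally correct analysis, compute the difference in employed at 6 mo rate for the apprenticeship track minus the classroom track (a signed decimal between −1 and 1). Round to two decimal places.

-0.13

Within every qualification attained during the programme level the apprenticeship track has the higher rate, yet pooled the classroom track does — Simpson's reversal.
The distribution of qualification attained during the programme is itself part of what the programme does — it is an intermediate outcome. Holding it fixed would remove that part of the effect; the total effect is the pooled difference.
The causal difference is the pooled difference: 0.547 − 0.675 = -0.128.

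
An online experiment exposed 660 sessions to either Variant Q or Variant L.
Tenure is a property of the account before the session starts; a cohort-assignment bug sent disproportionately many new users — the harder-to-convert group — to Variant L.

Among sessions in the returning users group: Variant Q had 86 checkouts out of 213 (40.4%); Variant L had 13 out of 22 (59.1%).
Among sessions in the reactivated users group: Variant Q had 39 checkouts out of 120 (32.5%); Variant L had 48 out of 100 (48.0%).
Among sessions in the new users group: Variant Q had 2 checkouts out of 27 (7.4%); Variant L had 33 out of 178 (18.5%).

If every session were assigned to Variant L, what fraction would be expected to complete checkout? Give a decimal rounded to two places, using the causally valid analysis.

Variant L is higher inside every user tenure stratum but Variant Q is higher in aggregate. Whether to stratify depends on how user tenure relates to the variant.
User tenure satisfies the back-door criterion: it is not a descendant of the variant, and it blocks the spurious path from variant to outcome. Adjusting for it (i.e., using the within-user tenure rates) gives the causal effect.
Standardising Variant L to the population user tenure mix: 0.356·13/22 + 0.333·48/100 + 0.311·33/178 = 0.428.

0.43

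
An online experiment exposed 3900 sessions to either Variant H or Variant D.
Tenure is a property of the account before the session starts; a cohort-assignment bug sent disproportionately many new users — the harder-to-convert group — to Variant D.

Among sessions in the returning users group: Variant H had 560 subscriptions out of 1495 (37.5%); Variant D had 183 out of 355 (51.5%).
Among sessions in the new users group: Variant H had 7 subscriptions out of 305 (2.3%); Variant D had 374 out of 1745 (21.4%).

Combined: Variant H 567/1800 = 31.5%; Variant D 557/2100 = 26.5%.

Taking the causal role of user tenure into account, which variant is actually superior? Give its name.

Variant D

User tenure differs across variants for reasons unrelated to any effect of the variant itself, and it separately predicts the outcome — a classic confounder. We must compare within user tenure levels.
Within each level — returning users: 37.5% vs 51.5%; new users: 2.3% vs 21.4% — Variant D is higher every time.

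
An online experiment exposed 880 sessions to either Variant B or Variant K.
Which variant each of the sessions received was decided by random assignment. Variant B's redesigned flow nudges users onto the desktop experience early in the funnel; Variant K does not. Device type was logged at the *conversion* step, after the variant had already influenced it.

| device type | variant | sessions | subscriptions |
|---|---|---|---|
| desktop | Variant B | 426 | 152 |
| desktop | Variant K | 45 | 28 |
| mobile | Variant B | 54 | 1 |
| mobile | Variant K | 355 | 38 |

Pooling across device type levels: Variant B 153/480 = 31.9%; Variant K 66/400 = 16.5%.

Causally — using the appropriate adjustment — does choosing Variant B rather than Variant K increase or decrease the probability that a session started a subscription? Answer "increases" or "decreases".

The stratified and pooled comparisons disagree (Variant K wins within each device type; Variant B wins overall), so the answer turns on the causal role of device type.
Device type is recorded after the variant and is itself shifted by it — it sits on the causal path from variant to outcome. Conditioning on a mediator would strip out part of the effect we want; the pooled comparison gives the total causal effect.
Pooled: Variant B 31.9% vs Variant K 16.5%; Variant B is higher overall.

increases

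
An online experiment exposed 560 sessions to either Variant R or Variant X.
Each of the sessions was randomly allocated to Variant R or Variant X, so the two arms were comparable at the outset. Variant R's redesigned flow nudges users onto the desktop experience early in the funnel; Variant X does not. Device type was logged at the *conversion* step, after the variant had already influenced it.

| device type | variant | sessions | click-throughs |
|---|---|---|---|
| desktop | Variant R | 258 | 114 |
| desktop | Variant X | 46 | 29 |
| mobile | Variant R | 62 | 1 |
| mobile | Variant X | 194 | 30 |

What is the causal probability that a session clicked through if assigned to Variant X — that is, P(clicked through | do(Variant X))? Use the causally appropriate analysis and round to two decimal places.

0.25

Within every device type level Variant X has the higher rate, yet pooled Variant R does — Simpson's reversal.
Device type here is a post-treatment variable shaped by the variant; conditioning on it would introduce bias rather than remove it. The overall comparison is the causal one.
So P(outcome | do(Variant X)) is just the pooled rate for Variant X: 59/240 = 0.246.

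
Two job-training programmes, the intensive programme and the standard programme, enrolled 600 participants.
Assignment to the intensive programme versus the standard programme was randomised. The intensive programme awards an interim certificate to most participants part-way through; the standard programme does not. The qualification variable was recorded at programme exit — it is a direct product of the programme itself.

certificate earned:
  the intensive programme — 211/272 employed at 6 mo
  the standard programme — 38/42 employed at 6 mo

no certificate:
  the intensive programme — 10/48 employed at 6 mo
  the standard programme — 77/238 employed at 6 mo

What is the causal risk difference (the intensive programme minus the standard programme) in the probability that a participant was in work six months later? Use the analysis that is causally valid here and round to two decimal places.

+0.28

the standard programme is higher inside every qualification attained during the programme stratum but the intensive programme is higher in aggregate. Whether to stratify depends on how qualification attained during the programme relates to the programme.
Qualification attained during the programme is downstream of the programme. One should not condition on a consequence of treatment, so the overall rates are the right comparison.
The causal difference is the pooled difference: 0.691 − 0.411 = +0.280.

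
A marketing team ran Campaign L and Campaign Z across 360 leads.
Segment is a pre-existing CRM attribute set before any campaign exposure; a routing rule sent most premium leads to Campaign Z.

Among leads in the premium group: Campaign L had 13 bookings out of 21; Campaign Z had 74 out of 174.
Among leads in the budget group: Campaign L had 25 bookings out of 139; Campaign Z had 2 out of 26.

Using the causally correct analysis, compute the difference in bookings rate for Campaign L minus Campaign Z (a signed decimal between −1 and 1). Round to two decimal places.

Here customer segment is a common cause — it drives both which campaign a case falls under and the outcome. The crude comparison mixes populations; the stratum-specific rates are the causally relevant ones.
Adjusting over the population distribution of customer segment: 0.542·(0.619−0.425) + 0.458·(0.180−0.077) = +0.152.

+0.15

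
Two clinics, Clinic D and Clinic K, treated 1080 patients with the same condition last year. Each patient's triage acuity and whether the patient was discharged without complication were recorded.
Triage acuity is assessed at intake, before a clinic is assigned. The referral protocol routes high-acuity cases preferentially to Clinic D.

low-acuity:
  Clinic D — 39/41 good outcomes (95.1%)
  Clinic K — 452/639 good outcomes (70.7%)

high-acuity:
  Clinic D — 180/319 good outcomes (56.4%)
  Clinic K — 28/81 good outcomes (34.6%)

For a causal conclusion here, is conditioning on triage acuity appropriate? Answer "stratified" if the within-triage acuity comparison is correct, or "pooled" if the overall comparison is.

Triage acuity differs across clinics for reasons unrelated to any effect of the clinic itself, and it separately predicts the outcome — a classic confounder. We must compare within triage acuity levels.
Within each level — low-acuity: 95.1% vs 70.7%; high-acuity: 56.4% vs 34.6% — Clinic D is higher every time.

stratified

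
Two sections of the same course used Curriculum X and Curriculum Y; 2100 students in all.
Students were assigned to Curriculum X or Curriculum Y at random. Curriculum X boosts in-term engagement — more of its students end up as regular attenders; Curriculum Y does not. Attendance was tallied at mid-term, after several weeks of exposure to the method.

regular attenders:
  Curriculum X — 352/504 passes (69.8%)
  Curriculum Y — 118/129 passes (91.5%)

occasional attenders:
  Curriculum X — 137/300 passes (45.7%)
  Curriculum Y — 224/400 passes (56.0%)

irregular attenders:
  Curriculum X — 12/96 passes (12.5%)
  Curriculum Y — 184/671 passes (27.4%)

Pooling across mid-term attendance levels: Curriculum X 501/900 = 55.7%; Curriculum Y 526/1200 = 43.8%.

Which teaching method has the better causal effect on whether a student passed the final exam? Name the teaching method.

Mid-term attendance here is a post-treatment variable shaped by the teaching method; conditioning on it would introduce bias rather than remove it. The overall comparison is the causal one.
Pooled: Curriculum X 55.7% vs Curriculum Y 43.8%; Curriculum X is higher overall.

Curriculum X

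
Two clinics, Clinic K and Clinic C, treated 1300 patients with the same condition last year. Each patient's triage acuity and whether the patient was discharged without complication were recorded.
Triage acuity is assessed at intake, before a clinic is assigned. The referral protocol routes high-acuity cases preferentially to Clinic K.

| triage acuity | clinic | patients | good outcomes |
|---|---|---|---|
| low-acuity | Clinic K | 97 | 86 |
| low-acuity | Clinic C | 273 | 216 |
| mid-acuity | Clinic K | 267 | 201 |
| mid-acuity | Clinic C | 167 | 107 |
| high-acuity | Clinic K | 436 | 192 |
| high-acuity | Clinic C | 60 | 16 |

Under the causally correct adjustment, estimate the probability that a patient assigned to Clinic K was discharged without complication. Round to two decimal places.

Nothing the clinic does changes triage acuity; the imbalance is an allocation artefact. With triage acuity also predicting the outcome, the pooled figure is confounded, and the within-stratum comparison is the causal one.
Standardising Clinic K to the population triage acuity mix: 0.285·86/97 + 0.334·201/267 + 0.382·192/436 = 0.672.

0.67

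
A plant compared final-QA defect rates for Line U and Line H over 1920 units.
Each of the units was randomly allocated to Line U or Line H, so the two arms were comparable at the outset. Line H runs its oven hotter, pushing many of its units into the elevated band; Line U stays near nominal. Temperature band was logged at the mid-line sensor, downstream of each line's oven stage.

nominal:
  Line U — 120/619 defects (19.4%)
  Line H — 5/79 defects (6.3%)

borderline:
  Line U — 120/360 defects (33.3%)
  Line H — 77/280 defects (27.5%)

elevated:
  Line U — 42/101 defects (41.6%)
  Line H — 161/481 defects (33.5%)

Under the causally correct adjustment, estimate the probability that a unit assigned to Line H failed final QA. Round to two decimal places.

0.29

The stratified and pooled comparisons disagree (Line H wins within each in-process temperature band; Line U wins overall), so the answer turns on the causal role of in-process temperature band.
In-process temperature band is recorded after the line and is itself shifted by it — it sits on the causal path from line to outcome. Conditioning on a mediator would strip out part of the effect we want; the pooled comparison gives the total causal effect.
So P(outcome | do(Line H)) is just the pooled rate for Line H: 243/840 = 0.289.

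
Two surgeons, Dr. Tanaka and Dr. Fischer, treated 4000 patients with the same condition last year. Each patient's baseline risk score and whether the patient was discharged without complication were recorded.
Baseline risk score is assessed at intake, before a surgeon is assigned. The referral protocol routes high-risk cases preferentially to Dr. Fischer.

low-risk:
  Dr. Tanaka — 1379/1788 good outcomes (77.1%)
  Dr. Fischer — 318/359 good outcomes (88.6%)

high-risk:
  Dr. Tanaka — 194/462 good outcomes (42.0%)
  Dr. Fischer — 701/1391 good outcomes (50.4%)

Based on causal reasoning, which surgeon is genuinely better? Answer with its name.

Within every baseline risk score level Dr. Fischer has the higher rate, yet pooled Dr. Tanaka does — Simpson's reversal.
Baseline risk score differs across surgeons for reasons unrelated to any effect of the surgeon itself, and it separately predicts the outcome — a classic confounder. We must compare within baseline risk score levels.
Within each level — low-risk: 77.1% vs 88.6%; high-risk: 42.0% vs 50.4% — Dr. Fischer is higher every time.

Dr. Fischer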